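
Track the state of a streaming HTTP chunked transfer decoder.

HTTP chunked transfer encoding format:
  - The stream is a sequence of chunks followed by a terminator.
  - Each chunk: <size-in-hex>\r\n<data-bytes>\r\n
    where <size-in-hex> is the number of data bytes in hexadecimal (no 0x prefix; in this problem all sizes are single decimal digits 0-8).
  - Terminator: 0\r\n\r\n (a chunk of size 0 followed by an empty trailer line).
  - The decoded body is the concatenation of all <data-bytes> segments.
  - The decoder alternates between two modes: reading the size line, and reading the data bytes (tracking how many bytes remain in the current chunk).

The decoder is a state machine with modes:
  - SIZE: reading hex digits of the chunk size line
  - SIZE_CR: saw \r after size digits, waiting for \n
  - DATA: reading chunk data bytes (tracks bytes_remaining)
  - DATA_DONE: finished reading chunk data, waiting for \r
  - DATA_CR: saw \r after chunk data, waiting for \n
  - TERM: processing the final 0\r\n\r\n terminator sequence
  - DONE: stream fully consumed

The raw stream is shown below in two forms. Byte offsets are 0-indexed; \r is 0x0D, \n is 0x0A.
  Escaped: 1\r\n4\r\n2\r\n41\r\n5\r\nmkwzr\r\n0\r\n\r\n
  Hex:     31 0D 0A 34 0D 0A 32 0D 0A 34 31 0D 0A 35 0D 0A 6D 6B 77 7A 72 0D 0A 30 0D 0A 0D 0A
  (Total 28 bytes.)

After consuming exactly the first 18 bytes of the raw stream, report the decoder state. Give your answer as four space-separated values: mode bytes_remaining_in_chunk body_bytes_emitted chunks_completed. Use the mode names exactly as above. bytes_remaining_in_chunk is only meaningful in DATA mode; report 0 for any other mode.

Byte 0 = '1': mode=SIZE remaining=0 emitted=0 chunks_done=0
Byte 1 = 0x0D: mode=SIZE_CR remaining=0 emitted=0 chunks_done=0
Byte 2 = 0x0A: mode=DATA remaining=1 emitted=0 chunks_done=0
Byte 3 = '4': mode=DATA_DONE remaining=0 emitted=1 chunks_done=0
Byte 4 = 0x0D: mode=DATA_CR remaining=0 emitted=1 chunks_done=0
Byte 5 = 0x0A: mode=SIZE remaining=0 emitted=1 chunks_done=1
Byte 6 = '2': mode=SIZE remaining=0 emitted=1 chunks_done=1
Byte 7 = 0x0D: mode=SIZE_CR remaining=0 emitted=1 chunks_done=1
Byte 8 = 0x0A: mode=DATA remaining=2 emitted=1 chunks_done=1
Byte 9 = '4': mode=DATA remaining=1 emitted=2 chunks_done=1
Byte 10 = '1': mode=DATA_DONE remaining=0 emitted=3 chunks_done=1
Byte 11 = 0x0D: mode=DATA_CR remaining=0 emitted=3 chunks_done=1
Byte 12 = 0x0A: mode=SIZE remaining=0 emitted=3 chunks_done=2
Byte 13 = '5': mode=SIZE remaining=0 emitted=3 chunks_done=2
Byte 14 = 0x0D: mode=SIZE_CR remaining=0 emitted=3 chunks_done=2
Byte 15 = 0x0A: mode=DATA remaining=5 emitted=3 chunks_done=2
Byte 16 = 'm': mode=DATA remaining=4 emitted=4 chunks_done=2
Byte 17 = 'k': mode=DATA remaining=3 emitted=5 chunks_done=2

Answer: DATA 3 5 2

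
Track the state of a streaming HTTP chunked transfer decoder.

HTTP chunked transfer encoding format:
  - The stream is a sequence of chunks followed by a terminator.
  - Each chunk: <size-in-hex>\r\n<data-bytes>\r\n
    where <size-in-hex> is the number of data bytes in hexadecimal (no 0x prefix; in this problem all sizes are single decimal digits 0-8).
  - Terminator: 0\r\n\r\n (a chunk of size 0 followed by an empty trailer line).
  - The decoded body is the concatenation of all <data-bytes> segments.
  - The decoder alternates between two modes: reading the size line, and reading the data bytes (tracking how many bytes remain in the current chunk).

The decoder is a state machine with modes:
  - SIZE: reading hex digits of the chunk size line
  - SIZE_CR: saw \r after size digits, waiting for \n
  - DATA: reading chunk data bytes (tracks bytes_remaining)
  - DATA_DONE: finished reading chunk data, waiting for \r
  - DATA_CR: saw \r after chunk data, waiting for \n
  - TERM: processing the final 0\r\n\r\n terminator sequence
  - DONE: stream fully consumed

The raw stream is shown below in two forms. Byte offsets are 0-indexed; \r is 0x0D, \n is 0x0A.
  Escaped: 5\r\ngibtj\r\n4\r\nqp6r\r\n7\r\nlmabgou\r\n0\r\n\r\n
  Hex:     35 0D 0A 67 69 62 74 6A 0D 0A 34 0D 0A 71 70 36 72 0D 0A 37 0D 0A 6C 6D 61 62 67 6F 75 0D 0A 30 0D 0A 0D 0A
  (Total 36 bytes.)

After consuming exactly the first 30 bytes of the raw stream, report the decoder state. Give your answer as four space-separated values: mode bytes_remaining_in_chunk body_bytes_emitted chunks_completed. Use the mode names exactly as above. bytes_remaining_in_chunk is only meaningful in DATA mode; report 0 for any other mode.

Byte 0 = '5': mode=SIZE remaining=0 emitted=0 chunks_done=0
Byte 1 = 0x0D: mode=SIZE_CR remaining=0 emitted=0 chunks_done=0
Byte 2 = 0x0A: mode=DATA remaining=5 emitted=0 chunks_done=0
Byte 3 = 'g': mode=DATA remaining=4 emitted=1 chunks_done=0
Byte 4 = 'i': mode=DATA remaining=3 emitted=2 chunks_done=0
Byte 5 = 'b': mode=DATA remaining=2 emitted=3 chunks_done=0
Byte 6 = 't': mode=DATA remaining=1 emitted=4 chunks_done=0
Byte 7 = 'j': mode=DATA_DONE remaining=0 emitted=5 chunks_done=0
Byte 8 = 0x0D: mode=DATA_CR remaining=0 emitted=5 chunks_done=0
Byte 9 = 0x0A: mode=SIZE remaining=0 emitted=5 chunks_done=1
Byte 10 = '4': mode=SIZE remaining=0 emitted=5 chunks_done=1
Byte 11 = 0x0D: mode=SIZE_CR remaining=0 emitted=5 chunks_done=1
Byte 12 = 0x0A: mode=DATA remaining=4 emitted=5 chunks_done=1
Byte 13 = 'q': mode=DATA remaining=3 emitted=6 chunks_done=1
Byte 14 = 'p': mode=DATA remaining=2 emitted=7 chunks_done=1
Byte 15 = '6': mode=DATA remaining=1 emitted=8 chunks_done=1
Byte 16 = 'r': mode=DATA_DONE remaining=0 emitted=9 chunks_done=1
Byte 17 = 0x0D: mode=DATA_CR remaining=0 emitted=9 chunks_done=1
Byte 18 = 0x0A: mode=SIZE remaining=0 emitted=9 chunks_done=2
Byte 19 = '7': mode=SIZE remaining=0 emitted=9 chunks_done=2
Byte 20 = 0x0D: mode=SIZE_CR remaining=0 emitted=9 chunks_done=2
Byte 21 = 0x0A: mode=DATA remaining=7 emitted=9 chunks_done=2
Byte 22 = 'l': mode=DATA remaining=6 emitted=10 chunks_done=2
Byte 23 = 'm': mode=DATA remaining=5 emitted=11 chunks_done=2
Byte 24 = 'a': mode=DATA remaining=4 emitted=12 chunks_done=2
Byte 25 = 'b': mode=DATA remaining=3 emitted=13 chunks_done=2
Byte 26 = 'g': mode=DATA remaining=2 emitted=14 chunks_done=2
Byte 27 = 'o': mode=DATA remaining=1 emitted=15 chunks_done=2
Byte 28 = 'u': mode=DATA_DONE remaining=0 emitted=16 chunks_done=2
Byte 29 = 0x0D: mode=DATA_CR remaining=0 emitted=16 chunks_done=2

Answer: DATA_CR 0 16 2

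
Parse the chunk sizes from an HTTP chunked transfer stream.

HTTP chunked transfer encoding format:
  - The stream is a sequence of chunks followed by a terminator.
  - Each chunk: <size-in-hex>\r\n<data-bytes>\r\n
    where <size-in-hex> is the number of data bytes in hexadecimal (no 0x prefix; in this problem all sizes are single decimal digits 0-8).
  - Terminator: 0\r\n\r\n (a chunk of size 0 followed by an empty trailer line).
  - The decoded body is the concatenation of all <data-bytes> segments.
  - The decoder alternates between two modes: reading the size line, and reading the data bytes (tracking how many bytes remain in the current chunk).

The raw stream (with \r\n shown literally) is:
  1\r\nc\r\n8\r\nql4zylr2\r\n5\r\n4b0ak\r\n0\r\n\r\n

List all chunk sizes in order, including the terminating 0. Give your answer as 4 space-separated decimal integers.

Answer: 1 8 5 0

Derivation:
Chunk 1: stream[0..1]='1' size=0x1=1, data at stream[3..4]='c' -> body[0..1], body so far='c'
Chunk 2: stream[6..7]='8' size=0x8=8, data at stream[9..17]='ql4zylr2' -> body[1..9], body so far='cql4zylr2'
Chunk 3: stream[19..20]='5' size=0x5=5, data at stream[22..27]='4b0ak' -> body[9..14], body so far='cql4zylr24b0ak'
Chunk 4: stream[29..30]='0' size=0 (terminator). Final body='cql4zylr24b0ak' (14 bytes)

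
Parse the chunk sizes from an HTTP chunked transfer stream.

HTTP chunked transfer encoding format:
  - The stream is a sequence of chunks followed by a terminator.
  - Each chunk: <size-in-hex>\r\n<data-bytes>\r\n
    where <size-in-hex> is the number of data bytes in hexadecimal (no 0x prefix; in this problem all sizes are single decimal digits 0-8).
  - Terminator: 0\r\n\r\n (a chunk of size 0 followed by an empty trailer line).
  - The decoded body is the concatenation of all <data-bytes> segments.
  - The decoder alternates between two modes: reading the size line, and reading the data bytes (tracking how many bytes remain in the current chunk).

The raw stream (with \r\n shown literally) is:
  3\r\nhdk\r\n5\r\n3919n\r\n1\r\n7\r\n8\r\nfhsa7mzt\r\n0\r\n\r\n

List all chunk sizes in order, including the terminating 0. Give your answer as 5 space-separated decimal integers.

Chunk 1: stream[0..1]='3' size=0x3=3, data at stream[3..6]='hdk' -> body[0..3], body so far='hdk'
Chunk 2: stream[8..9]='5' size=0x5=5, data at stream[11..16]='3919n' -> body[3..8], body so far='hdk3919n'
Chunk 3: stream[18..19]='1' size=0x1=1, data at stream[21..22]='7' -> body[8..9], body so far='hdk3919n7'
Chunk 4: stream[24..25]='8' size=0x8=8, data at stream[27..35]='fhsa7mzt' -> body[9..17], body so far='hdk3919n7fhsa7mzt'
Chunk 5: stream[37..38]='0' size=0 (terminator). Final body='hdk3919n7fhsa7mzt' (17 bytes)

Answer: 3 5 1 8 0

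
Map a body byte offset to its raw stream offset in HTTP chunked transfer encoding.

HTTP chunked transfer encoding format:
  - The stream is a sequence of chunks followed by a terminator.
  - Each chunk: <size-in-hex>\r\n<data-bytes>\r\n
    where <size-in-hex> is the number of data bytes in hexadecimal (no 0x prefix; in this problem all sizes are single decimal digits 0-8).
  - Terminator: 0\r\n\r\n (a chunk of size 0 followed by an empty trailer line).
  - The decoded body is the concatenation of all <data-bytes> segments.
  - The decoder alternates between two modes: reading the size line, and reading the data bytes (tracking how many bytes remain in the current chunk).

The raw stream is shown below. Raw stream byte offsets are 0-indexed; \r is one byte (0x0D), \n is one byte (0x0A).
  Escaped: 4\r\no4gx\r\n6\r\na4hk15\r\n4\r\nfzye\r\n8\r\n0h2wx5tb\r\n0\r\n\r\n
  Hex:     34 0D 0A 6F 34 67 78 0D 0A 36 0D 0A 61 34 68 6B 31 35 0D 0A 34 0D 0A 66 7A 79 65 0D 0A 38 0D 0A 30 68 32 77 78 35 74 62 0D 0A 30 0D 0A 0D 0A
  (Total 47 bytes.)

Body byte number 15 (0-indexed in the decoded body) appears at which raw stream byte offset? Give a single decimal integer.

Answer: 33

Derivation:
Chunk 1: stream[0..1]='4' size=0x4=4, data at stream[3..7]='o4gx' -> body[0..4], body so far='o4gx'
Chunk 2: stream[9..10]='6' size=0x6=6, data at stream[12..18]='a4hk15' -> body[4..10], body so far='o4gxa4hk15'
Chunk 3: stream[20..21]='4' size=0x4=4, data at stream[23..27]='fzye' -> body[10..14], body so far='o4gxa4hk15fzye'
Chunk 4: stream[29..30]='8' size=0x8=8, data at stream[32..40]='0h2wx5tb' -> body[14..22], body so far='o4gxa4hk15fzye0h2wx5tb'
Chunk 5: stream[42..43]='0' size=0 (terminator). Final body='o4gxa4hk15fzye0h2wx5tb' (22 bytes)
Body byte 15 at stream offset 33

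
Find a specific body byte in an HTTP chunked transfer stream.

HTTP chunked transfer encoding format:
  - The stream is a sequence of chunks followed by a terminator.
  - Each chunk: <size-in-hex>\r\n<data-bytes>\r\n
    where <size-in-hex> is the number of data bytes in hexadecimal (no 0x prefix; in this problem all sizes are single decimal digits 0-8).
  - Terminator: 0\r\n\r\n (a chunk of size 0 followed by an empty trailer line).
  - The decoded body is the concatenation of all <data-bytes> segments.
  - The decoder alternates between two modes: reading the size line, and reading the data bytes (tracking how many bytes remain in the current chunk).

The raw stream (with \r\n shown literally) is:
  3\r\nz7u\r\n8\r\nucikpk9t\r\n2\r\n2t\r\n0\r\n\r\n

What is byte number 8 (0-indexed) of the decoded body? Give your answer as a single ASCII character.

Chunk 1: stream[0..1]='3' size=0x3=3, data at stream[3..6]='z7u' -> body[0..3], body so far='z7u'
Chunk 2: stream[8..9]='8' size=0x8=8, data at stream[11..19]='ucikpk9t' -> body[3..11], body so far='z7uucikpk9t'
Chunk 3: stream[21..22]='2' size=0x2=2, data at stream[24..26]='2t' -> body[11..13], body so far='z7uucikpk9t2t'
Chunk 4: stream[28..29]='0' size=0 (terminator). Final body='z7uucikpk9t2t' (13 bytes)
Body byte 8 = 'k'

Answer: k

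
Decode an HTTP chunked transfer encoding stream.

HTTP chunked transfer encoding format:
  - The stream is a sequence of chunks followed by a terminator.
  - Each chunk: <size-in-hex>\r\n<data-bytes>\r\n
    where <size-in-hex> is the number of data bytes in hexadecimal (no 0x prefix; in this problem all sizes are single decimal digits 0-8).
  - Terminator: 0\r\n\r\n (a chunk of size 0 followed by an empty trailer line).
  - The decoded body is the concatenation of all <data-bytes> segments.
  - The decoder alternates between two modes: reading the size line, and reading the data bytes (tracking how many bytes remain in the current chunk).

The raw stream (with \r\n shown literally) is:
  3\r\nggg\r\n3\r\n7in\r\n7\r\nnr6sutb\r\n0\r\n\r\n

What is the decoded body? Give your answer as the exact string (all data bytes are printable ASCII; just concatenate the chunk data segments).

Chunk 1: stream[0..1]='3' size=0x3=3, data at stream[3..6]='ggg' -> body[0..3], body so far='ggg'
Chunk 2: stream[8..9]='3' size=0x3=3, data at stream[11..14]='7in' -> body[3..6], body so far='ggg7in'
Chunk 3: stream[16..17]='7' size=0x7=7, data at stream[19..26]='nr6sutb' -> body[6..13], body so far='ggg7innr6sutb'
Chunk 4: stream[28..29]='0' size=0 (terminator). Final body='ggg7innr6sutb' (13 bytes)

Answer: ggg7innr6sutb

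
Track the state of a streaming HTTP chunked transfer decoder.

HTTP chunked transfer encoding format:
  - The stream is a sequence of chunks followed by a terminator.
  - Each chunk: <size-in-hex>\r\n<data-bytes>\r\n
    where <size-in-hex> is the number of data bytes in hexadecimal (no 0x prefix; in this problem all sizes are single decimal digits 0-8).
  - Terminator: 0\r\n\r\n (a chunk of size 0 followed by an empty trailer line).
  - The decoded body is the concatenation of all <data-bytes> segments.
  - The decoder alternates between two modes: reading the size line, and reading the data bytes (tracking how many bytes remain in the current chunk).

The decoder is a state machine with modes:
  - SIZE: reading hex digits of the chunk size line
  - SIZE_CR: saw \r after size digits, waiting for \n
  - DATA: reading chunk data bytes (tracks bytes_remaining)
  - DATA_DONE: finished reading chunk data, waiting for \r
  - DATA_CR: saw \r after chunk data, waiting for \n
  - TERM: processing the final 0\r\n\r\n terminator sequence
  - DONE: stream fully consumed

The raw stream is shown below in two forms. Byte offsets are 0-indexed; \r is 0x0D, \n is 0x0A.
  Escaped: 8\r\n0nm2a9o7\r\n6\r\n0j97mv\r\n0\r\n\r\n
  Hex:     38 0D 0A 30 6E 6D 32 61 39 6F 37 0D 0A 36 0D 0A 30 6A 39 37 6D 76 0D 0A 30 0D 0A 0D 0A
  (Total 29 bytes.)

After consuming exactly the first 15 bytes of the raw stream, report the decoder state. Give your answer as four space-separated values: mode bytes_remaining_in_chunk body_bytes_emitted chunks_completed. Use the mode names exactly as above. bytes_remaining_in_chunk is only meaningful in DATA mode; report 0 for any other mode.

Answer: SIZE_CR 0 8 1

Derivation:
Byte 0 = '8': mode=SIZE remaining=0 emitted=0 chunks_done=0
Byte 1 = 0x0D: mode=SIZE_CR remaining=0 emitted=0 chunks_done=0
Byte 2 = 0x0A: mode=DATA remaining=8 emitted=0 chunks_done=0
Byte 3 = '0': mode=DATA remaining=7 emitted=1 chunks_done=0
Byte 4 = 'n': mode=DATA remaining=6 emitted=2 chunks_done=0
Byte 5 = 'm': mode=DATA remaining=5 emitted=3 chunks_done=0
Byte 6 = '2': mode=DATA remaining=4 emitted=4 chunks_done=0
Byte 7 = 'a': mode=DATA remaining=3 emitted=5 chunks_done=0
Byte 8 = '9': mode=DATA remaining=2 emitted=6 chunks_done=0
Byte 9 = 'o': mode=DATA remaining=1 emitted=7 chunks_done=0
Byte 10 = '7': mode=DATA_DONE remaining=0 emitted=8 chunks_done=0
Byte 11 = 0x0D: mode=DATA_CR remaining=0 emitted=8 chunks_done=0
Byte 12 = 0x0A: mode=SIZE remaining=0 emitted=8 chunks_done=1
Byte 13 = '6': mode=SIZE remaining=0 emitted=8 chunks_done=1
Byte 14 = 0x0D: mode=SIZE_CR remaining=0 emitted=8 chunks_done=1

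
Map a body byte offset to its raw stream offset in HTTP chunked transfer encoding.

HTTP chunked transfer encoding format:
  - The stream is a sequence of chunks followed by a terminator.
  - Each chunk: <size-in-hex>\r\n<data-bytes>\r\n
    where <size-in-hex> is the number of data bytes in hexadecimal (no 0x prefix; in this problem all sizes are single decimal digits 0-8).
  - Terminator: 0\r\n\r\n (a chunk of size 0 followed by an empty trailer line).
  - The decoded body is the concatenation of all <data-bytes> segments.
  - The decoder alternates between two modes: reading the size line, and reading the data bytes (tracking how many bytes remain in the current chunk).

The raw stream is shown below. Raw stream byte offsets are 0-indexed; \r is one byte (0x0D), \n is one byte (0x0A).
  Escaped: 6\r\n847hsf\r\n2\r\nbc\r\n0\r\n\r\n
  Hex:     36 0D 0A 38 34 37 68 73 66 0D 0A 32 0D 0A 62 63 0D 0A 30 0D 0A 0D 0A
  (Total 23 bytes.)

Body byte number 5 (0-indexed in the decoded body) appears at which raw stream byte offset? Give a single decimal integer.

Answer: 8

Derivation:
Chunk 1: stream[0..1]='6' size=0x6=6, data at stream[3..9]='847hsf' -> body[0..6], body so far='847hsf'
Chunk 2: stream[11..12]='2' size=0x2=2, data at stream[14..16]='bc' -> body[6..8], body so far='847hsfbc'
Chunk 3: stream[18..19]='0' size=0 (terminator). Final body='847hsfbc' (8 bytes)
Body byte 5 at stream offset 8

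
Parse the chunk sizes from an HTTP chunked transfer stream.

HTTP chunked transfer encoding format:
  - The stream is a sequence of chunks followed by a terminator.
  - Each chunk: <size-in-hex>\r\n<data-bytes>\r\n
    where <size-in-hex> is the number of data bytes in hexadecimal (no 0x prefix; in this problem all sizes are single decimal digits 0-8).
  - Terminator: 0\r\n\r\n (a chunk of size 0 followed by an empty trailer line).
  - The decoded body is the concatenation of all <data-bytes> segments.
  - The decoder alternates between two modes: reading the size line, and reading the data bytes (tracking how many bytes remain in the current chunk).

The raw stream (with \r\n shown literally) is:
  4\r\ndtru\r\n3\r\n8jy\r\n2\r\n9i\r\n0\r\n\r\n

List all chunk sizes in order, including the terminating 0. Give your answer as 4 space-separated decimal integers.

Answer: 4 3 2 0

Derivation:
Chunk 1: stream[0..1]='4' size=0x4=4, data at stream[3..7]='dtru' -> body[0..4], body so far='dtru'
Chunk 2: stream[9..10]='3' size=0x3=3, data at stream[12..15]='8jy' -> body[4..7], body so far='dtru8jy'
Chunk 3: stream[17..18]='2' size=0x2=2, data at stream[20..22]='9i' -> body[7..9], body so far='dtru8jy9i'
Chunk 4: stream[24..25]='0' size=0 (terminator). Final body='dtru8jy9i' (9 bytes)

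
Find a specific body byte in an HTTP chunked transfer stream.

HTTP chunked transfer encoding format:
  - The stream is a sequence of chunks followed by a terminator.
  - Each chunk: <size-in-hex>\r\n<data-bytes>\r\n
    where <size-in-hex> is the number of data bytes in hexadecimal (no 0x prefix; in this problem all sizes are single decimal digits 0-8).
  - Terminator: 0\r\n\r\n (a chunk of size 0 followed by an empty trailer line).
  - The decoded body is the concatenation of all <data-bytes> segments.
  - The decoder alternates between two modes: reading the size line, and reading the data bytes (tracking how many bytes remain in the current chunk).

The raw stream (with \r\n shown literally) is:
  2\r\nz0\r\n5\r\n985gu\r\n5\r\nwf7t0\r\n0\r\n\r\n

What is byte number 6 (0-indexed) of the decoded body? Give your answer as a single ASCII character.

Chunk 1: stream[0..1]='2' size=0x2=2, data at stream[3..5]='z0' -> body[0..2], body so far='z0'
Chunk 2: stream[7..8]='5' size=0x5=5, data at stream[10..15]='985gu' -> body[2..7], body so far='z0985gu'
Chunk 3: stream[17..18]='5' size=0x5=5, data at stream[20..25]='wf7t0' -> body[7..12], body so far='z0985guwf7t0'
Chunk 4: stream[27..28]='0' size=0 (terminator). Final body='z0985guwf7t0' (12 bytes)
Body byte 6 = 'u'

Answer: u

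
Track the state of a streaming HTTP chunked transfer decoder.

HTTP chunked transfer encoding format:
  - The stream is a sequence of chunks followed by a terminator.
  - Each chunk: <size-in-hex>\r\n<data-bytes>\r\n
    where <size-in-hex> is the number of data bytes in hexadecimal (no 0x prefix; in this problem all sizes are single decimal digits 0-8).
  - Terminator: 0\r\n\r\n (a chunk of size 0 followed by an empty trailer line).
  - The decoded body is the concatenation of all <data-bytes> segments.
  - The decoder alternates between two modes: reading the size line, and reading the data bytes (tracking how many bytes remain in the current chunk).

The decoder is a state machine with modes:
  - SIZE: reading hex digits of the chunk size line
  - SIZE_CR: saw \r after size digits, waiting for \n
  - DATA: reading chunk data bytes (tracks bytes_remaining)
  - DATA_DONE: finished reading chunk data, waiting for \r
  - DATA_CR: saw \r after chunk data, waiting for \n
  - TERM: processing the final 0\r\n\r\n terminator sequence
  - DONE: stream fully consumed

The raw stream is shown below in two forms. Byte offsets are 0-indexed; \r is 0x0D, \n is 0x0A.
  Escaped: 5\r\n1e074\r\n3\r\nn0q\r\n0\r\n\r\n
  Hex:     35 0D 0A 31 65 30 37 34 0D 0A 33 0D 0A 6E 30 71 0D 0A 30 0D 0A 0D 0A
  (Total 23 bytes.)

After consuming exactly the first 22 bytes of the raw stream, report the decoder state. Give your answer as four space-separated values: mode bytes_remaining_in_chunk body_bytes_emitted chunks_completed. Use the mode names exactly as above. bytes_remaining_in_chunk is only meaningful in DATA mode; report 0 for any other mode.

Byte 0 = '5': mode=SIZE remaining=0 emitted=0 chunks_done=0
Byte 1 = 0x0D: mode=SIZE_CR remaining=0 emitted=0 chunks_done=0
Byte 2 = 0x0A: mode=DATA remaining=5 emitted=0 chunks_done=0
Byte 3 = '1': mode=DATA remaining=4 emitted=1 chunks_done=0
Byte 4 = 'e': mode=DATA remaining=3 emitted=2 chunks_done=0
Byte 5 = '0': mode=DATA remaining=2 emitted=3 chunks_done=0
Byte 6 = '7': mode=DATA remaining=1 emitted=4 chunks_done=0
Byte 7 = '4': mode=DATA_DONE remaining=0 emitted=5 chunks_done=0
Byte 8 = 0x0D: mode=DATA_CR remaining=0 emitted=5 chunks_done=0
Byte 9 = 0x0A: mode=SIZE remaining=0 emitted=5 chunks_done=1
Byte 10 = '3': mode=SIZE remaining=0 emitted=5 chunks_done=1
Byte 11 = 0x0D: mode=SIZE_CR remaining=0 emitted=5 chunks_done=1
Byte 12 = 0x0A: mode=DATA remaining=3 emitted=5 chunks_done=1
Byte 13 = 'n': mode=DATA remaining=2 emitted=6 chunks_done=1
Byte 14 = '0': mode=DATA remaining=1 emitted=7 chunks_done=1
Byte 15 = 'q': mode=DATA_DONE remaining=0 emitted=8 chunks_done=1
Byte 16 = 0x0D: mode=DATA_CR remaining=0 emitted=8 chunks_done=1
Byte 17 = 0x0A: mode=SIZE remaining=0 emitted=8 chunks_done=2
Byte 18 = '0': mode=SIZE remaining=0 emitted=8 chunks_done=2
Byte 19 = 0x0D: mode=SIZE_CR remaining=0 emitted=8 chunks_done=2
Byte 20 = 0x0A: mode=TERM remaining=0 emitted=8 chunks_done=2
Byte 21 = 0x0D: mode=TERM remaining=0 emitted=8 chunks_done=2

Answer: TERM 0 8 2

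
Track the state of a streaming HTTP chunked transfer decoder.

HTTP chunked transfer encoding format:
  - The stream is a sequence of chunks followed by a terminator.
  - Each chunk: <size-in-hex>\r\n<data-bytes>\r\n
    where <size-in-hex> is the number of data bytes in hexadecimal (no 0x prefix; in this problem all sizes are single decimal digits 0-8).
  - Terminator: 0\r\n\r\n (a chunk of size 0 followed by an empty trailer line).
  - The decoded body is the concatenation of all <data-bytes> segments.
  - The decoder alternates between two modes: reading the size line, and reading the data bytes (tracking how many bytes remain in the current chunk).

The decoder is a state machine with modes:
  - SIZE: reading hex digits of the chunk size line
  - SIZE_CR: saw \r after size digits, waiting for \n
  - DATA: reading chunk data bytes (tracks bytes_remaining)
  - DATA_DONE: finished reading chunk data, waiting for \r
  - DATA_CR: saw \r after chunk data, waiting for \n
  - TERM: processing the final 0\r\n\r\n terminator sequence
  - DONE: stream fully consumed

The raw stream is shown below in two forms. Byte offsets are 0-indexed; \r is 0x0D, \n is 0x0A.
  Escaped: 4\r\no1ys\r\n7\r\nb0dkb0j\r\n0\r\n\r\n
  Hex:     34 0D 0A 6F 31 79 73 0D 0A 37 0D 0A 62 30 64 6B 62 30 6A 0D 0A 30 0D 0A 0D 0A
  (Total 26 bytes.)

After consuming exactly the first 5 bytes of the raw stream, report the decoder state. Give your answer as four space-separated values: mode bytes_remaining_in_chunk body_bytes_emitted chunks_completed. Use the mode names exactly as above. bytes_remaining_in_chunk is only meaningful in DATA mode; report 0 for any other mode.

Answer: DATA 2 2 0

Derivation:
Byte 0 = '4': mode=SIZE remaining=0 emitted=0 chunks_done=0
Byte 1 = 0x0D: mode=SIZE_CR remaining=0 emitted=0 chunks_done=0
Byte 2 = 0x0A: mode=DATA remaining=4 emitted=0 chunks_done=0
Byte 3 = 'o': mode=DATA remaining=3 emitted=1 chunks_done=0
Byte 4 = '1': mode=DATA remaining=2 emitted=2 chunks_done=0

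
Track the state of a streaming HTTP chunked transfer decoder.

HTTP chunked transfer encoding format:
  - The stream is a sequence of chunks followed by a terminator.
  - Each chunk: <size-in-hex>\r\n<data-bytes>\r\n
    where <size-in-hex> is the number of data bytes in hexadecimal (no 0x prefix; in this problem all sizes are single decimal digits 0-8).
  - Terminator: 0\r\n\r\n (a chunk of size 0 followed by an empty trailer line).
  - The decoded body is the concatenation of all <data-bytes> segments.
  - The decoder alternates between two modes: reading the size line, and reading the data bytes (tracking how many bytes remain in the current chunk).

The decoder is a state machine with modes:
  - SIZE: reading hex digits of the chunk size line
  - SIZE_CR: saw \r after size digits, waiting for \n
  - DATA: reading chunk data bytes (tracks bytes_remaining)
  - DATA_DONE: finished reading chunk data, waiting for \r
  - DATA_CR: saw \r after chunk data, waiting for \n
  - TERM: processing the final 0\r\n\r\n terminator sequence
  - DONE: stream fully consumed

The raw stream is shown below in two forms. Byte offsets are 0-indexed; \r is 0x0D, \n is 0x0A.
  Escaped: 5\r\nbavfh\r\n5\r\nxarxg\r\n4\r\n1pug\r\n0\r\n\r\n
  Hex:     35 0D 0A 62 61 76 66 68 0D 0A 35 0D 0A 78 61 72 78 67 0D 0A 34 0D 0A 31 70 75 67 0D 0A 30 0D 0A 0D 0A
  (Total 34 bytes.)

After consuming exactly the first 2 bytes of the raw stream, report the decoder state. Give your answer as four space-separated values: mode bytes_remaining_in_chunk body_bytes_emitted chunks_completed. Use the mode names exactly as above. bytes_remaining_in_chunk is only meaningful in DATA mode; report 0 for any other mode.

Byte 0 = '5': mode=SIZE remaining=0 emitted=0 chunks_done=0
Byte 1 = 0x0D: mode=SIZE_CR remaining=0 emitted=0 chunks_done=0

Answer: SIZE_CR 0 0 0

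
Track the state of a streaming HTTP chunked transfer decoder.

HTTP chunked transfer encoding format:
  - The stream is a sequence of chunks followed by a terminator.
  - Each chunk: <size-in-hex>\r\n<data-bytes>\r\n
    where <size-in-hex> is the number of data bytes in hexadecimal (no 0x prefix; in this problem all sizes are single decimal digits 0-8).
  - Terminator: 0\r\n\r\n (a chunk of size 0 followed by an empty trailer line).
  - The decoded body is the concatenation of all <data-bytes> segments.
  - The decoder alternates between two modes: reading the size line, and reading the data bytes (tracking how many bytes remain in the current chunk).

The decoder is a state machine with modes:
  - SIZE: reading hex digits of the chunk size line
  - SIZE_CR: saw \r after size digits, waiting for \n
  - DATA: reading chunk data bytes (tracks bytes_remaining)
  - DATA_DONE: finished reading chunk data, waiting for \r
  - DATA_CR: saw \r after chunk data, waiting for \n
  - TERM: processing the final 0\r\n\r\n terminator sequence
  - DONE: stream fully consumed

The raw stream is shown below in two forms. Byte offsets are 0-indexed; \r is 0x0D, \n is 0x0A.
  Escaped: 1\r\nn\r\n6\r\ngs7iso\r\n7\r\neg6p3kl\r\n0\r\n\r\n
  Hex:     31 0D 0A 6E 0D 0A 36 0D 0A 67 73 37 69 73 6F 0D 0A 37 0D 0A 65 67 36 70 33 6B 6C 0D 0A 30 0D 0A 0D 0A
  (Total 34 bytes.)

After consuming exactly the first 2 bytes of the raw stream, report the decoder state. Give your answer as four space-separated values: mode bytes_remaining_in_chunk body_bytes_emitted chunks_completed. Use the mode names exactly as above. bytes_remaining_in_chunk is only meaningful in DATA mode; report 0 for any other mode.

Byte 0 = '1': mode=SIZE remaining=0 emitted=0 chunks_done=0
Byte 1 = 0x0D: mode=SIZE_CR remaining=0 emitted=0 chunks_done=0

Answer: SIZE_CR 0 0 0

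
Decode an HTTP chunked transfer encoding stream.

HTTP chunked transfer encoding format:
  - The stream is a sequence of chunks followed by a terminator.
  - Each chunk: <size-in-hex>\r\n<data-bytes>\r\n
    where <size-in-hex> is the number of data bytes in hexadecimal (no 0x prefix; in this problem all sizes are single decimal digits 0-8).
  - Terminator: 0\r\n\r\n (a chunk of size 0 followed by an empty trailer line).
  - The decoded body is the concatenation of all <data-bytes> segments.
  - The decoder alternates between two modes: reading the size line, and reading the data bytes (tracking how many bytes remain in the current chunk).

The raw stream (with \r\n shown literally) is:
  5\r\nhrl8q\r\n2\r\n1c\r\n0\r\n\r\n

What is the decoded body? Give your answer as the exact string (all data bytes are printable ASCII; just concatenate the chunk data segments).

Answer: hrl8q1c

Derivation:
Chunk 1: stream[0..1]='5' size=0x5=5, data at stream[3..8]='hrl8q' -> body[0..5], body so far='hrl8q'
Chunk 2: stream[10..11]='2' size=0x2=2, data at stream[13..15]='1c' -> body[5..7], body so far='hrl8q1c'
Chunk 3: stream[17..18]='0' size=0 (terminator). Final body='hrl8q1c' (7 bytes)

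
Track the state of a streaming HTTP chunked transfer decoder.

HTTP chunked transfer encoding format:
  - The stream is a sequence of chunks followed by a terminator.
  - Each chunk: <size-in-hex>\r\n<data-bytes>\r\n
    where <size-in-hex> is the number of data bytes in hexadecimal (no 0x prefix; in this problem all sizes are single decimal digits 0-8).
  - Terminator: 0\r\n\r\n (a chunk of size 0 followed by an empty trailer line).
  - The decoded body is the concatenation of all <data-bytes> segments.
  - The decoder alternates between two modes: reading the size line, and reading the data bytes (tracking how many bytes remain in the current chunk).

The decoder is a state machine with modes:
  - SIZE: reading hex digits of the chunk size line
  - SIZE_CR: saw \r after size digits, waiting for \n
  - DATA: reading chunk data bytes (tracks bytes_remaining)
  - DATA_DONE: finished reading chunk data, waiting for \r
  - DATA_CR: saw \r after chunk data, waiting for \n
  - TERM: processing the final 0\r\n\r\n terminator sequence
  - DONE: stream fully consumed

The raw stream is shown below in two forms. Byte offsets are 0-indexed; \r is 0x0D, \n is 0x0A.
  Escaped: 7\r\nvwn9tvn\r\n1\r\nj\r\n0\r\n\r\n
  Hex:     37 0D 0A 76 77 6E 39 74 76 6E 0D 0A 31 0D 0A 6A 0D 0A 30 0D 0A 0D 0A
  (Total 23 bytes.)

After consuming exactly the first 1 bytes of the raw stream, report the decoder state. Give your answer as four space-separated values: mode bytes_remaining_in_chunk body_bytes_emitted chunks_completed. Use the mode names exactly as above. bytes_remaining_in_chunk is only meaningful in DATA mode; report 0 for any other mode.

Byte 0 = '7': mode=SIZE remaining=0 emitted=0 chunks_done=0

Answer: SIZE 0 0 0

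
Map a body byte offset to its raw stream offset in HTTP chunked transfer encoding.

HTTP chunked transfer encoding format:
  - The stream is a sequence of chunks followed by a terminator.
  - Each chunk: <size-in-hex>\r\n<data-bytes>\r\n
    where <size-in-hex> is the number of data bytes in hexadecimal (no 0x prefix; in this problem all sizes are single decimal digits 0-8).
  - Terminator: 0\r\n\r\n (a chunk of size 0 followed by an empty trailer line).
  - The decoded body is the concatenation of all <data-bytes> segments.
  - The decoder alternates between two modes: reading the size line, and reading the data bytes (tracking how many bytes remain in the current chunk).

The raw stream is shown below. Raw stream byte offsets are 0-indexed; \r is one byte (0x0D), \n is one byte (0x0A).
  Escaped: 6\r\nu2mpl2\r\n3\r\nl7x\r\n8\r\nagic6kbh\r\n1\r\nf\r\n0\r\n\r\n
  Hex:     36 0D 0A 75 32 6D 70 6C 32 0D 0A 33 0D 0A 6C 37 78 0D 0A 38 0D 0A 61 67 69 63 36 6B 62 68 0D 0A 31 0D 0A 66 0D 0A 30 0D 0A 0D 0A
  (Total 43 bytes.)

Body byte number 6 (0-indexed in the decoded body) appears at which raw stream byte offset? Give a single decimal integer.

Answer: 14

Derivation:
Chunk 1: stream[0..1]='6' size=0x6=6, data at stream[3..9]='u2mpl2' -> body[0..6], body so far='u2mpl2'
Chunk 2: stream[11..12]='3' size=0x3=3, data at stream[14..17]='l7x' -> body[6..9], body so far='u2mpl2l7x'
Chunk 3: stream[19..20]='8' size=0x8=8, data at stream[22..30]='agic6kbh' -> body[9..17], body so far='u2mpl2l7xagic6kbh'
Chunk 4: stream[32..33]='1' size=0x1=1, data at stream[35..36]='f' -> body[17..18], body so far='u2mpl2l7xagic6kbhf'
Chunk 5: stream[38..39]='0' size=0 (terminator). Final body='u2mpl2l7xagic6kbhf' (18 bytes)
Body byte 6 at stream offset 14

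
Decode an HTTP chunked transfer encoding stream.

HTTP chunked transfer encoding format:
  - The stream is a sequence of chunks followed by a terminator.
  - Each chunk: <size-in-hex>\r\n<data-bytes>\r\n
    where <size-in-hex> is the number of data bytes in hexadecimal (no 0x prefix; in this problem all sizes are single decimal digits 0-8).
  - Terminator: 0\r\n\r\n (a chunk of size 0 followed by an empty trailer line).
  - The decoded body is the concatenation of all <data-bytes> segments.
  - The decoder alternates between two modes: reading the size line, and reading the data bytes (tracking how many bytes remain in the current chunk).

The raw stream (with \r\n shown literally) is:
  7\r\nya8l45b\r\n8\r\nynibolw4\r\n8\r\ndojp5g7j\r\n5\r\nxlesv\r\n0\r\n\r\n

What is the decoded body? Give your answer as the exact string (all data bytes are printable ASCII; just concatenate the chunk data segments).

Chunk 1: stream[0..1]='7' size=0x7=7, data at stream[3..10]='ya8l45b' -> body[0..7], body so far='ya8l45b'
Chunk 2: stream[12..13]='8' size=0x8=8, data at stream[15..23]='ynibolw4' -> body[7..15], body so far='ya8l45bynibolw4'
Chunk 3: stream[25..26]='8' size=0x8=8, data at stream[28..36]='dojp5g7j' -> body[15..23], body so far='ya8l45bynibolw4dojp5g7j'
Chunk 4: stream[38..39]='5' size=0x5=5, data at stream[41..46]='xlesv' -> body[23..28], body so far='ya8l45bynibolw4dojp5g7jxlesv'
Chunk 5: stream[48..49]='0' size=0 (terminator). Final body='ya8l45bynibolw4dojp5g7jxlesv' (28 bytes)

Answer: ya8l45bynibolw4dojp5g7jxlesv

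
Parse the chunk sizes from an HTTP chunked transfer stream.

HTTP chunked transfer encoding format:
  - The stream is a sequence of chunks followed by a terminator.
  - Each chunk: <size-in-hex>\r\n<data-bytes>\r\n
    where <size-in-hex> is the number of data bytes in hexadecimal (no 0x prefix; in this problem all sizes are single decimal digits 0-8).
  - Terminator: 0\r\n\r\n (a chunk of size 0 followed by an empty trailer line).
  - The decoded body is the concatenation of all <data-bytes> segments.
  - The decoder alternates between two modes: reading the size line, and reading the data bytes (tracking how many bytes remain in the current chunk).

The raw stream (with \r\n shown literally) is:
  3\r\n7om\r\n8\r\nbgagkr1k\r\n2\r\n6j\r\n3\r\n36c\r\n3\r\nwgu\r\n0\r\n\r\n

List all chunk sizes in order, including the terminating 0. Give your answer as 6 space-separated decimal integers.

Chunk 1: stream[0..1]='3' size=0x3=3, data at stream[3..6]='7om' -> body[0..3], body so far='7om'
Chunk 2: stream[8..9]='8' size=0x8=8, data at stream[11..19]='bgagkr1k' -> body[3..11], body so far='7ombgagkr1k'
Chunk 3: stream[21..22]='2' size=0x2=2, data at stream[24..26]='6j' -> body[11..13], body so far='7ombgagkr1k6j'
Chunk 4: stream[28..29]='3' size=0x3=3, data at stream[31..34]='36c' -> body[13..16], body so far='7ombgagkr1k6j36c'
Chunk 5: stream[36..37]='3' size=0x3=3, data at stream[39..42]='wgu' -> body[16..19], body so far='7ombgagkr1k6j36cwgu'
Chunk 6: stream[44..45]='0' size=0 (terminator). Final body='7ombgagkr1k6j36cwgu' (19 bytes)

Answer: 3 8 2 3 3 0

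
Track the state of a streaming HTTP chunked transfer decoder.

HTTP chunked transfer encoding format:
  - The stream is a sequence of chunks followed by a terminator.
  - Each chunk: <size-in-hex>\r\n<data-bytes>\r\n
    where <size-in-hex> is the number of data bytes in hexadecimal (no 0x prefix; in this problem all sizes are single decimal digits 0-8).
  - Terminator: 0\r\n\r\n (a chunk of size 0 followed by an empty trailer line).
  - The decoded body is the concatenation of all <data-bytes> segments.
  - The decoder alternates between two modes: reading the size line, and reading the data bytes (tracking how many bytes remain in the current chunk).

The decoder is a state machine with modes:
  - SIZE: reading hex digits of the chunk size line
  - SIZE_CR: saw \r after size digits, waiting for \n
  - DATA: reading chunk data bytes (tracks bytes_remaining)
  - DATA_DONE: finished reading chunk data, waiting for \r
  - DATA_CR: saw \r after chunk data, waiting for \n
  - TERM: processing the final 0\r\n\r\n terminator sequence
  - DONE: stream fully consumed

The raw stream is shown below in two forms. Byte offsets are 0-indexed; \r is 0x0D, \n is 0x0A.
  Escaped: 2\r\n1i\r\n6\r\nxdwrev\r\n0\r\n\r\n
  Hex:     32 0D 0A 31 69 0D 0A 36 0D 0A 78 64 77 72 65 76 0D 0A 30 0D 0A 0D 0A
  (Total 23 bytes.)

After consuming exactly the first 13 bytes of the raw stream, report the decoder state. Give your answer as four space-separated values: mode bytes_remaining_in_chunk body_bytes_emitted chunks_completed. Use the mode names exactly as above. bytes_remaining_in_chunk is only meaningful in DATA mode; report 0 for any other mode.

Answer: DATA 3 5 1

Derivation:
Byte 0 = '2': mode=SIZE remaining=0 emitted=0 chunks_done=0
Byte 1 = 0x0D: mode=SIZE_CR remaining=0 emitted=0 chunks_done=0
Byte 2 = 0x0A: mode=DATA remaining=2 emitted=0 chunks_done=0
Byte 3 = '1': mode=DATA remaining=1 emitted=1 chunks_done=0
Byte 4 = 'i': mode=DATA_DONE remaining=0 emitted=2 chunks_done=0
Byte 5 = 0x0D: mode=DATA_CR remaining=0 emitted=2 chunks_done=0
Byte 6 = 0x0A: mode=SIZE remaining=0 emitted=2 chunks_done=1
Byte 7 = '6': mode=SIZE remaining=0 emitted=2 chunks_done=1
Byte 8 = 0x0D: mode=SIZE_CR remaining=0 emitted=2 chunks_done=1
Byte 9 = 0x0A: mode=DATA remaining=6 emitted=2 chunks_done=1
Byte 10 = 'x': mode=DATA remaining=5 emitted=3 chunks_done=1
Byte 11 = 'd': mode=DATA remaining=4 emitted=4 chunks_done=1
Byte 12 = 'w': mode=DATA remaining=3 emitted=5 chunks_done=1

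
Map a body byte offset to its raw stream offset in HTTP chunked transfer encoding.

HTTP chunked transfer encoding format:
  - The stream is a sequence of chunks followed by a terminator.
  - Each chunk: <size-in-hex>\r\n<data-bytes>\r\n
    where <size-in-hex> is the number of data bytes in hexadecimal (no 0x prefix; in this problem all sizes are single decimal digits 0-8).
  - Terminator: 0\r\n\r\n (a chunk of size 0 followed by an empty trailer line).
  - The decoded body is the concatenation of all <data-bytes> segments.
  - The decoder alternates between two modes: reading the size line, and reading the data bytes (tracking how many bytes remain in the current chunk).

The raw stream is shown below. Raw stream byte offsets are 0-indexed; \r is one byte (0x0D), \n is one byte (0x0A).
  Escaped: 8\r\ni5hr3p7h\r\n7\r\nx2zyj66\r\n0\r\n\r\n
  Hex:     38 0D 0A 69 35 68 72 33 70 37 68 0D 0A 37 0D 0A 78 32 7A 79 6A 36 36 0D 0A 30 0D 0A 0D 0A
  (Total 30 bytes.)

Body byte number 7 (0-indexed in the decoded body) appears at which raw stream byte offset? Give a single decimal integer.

Chunk 1: stream[0..1]='8' size=0x8=8, data at stream[3..11]='i5hr3p7h' -> body[0..8], body so far='i5hr3p7h'
Chunk 2: stream[13..14]='7' size=0x7=7, data at stream[16..23]='x2zyj66' -> body[8..15], body so far='i5hr3p7hx2zyj66'
Chunk 3: stream[25..26]='0' size=0 (terminator). Final body='i5hr3p7hx2zyj66' (15 bytes)
Body byte 7 at stream offset 10

Answer: 10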